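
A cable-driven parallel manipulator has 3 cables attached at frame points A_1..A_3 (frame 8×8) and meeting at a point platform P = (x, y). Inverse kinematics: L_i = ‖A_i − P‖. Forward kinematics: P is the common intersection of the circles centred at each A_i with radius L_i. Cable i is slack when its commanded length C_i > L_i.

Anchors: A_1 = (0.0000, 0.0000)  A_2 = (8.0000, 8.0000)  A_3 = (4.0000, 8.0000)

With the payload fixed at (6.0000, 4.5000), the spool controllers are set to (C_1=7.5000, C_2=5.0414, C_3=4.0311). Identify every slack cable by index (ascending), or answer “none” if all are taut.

cable 1: L_1 = ‖A_1−P‖ = 7.5000;  C_1 = 7.5000 → taut
cable 2: L_2 = ‖A_2−P‖ = 4.0311;  C_2 = 5.0414 → slack
cable 3: L_3 = ‖A_3−P‖ = 4.0311;  C_3 = 4.0311 → taut

2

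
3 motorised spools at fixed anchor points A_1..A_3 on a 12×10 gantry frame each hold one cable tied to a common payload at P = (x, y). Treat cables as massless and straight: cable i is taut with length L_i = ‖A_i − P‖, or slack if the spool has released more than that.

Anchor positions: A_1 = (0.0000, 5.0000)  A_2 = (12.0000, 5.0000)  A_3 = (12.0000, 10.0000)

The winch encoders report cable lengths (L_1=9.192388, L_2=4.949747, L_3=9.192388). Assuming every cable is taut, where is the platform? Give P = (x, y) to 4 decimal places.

expand ‖A_i−P‖²=L_i² and subtract eq 1 (q_i ≔ ‖A_i‖²−L_i²)
q_1 = 0.0000+25.0000−84.5000 = -59.5000
eq1−eq2 → [-24.0000  0.0000]·P = -204.0000
eq1−eq3 → [-24.0000  -10.0000]·P = -219.0000
2×2 solve → P = (8.5000, 1.5000)

(8.5000, 1.5000)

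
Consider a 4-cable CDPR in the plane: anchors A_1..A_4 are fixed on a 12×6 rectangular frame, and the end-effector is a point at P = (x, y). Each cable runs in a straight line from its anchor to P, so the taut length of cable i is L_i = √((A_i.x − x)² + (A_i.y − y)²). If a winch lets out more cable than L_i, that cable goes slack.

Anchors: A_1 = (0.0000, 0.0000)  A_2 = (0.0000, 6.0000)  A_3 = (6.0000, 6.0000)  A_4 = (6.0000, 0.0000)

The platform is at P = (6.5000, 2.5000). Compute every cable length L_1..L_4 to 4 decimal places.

L_1 = √((0.0000−6.5000)² + (0.0000−2.5000)²) = 6.9642
L_2 = √((0.0000−6.5000)² + (6.0000−2.5000)²) = 7.3824
L_3 = √((6.0000−6.5000)² + (6.0000−2.5000)²) = 3.5355
L_4 = √((6.0000−6.5000)² + (0.0000−2.5000)²) = 2.5495

(6.9642, 7.3824, 3.5355, 2.5495)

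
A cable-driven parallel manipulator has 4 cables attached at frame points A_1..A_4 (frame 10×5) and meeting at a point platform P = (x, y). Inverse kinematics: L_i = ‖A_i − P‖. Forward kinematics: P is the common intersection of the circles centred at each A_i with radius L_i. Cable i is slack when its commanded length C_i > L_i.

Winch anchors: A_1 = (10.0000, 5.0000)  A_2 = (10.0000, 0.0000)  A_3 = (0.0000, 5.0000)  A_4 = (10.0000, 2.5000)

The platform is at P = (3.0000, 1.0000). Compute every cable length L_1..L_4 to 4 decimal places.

(8.0623, 7.0711, 5.0000, 7.1589)

cable 1: Δx=7.0000, Δy=4.0000; L_1 = √(Δx²+Δy²) = 8.0623
cable 2: Δx=7.0000, Δy=-1.0000; L_2 = √(Δx²+Δy²) = 7.0711
cable 3: Δx=-3.0000, Δy=4.0000; L_3 = √(Δx²+Δy²) = 5.0000
cable 4: Δx=7.0000, Δy=1.5000; L_4 = √(Δx²+Δy²) = 7.1589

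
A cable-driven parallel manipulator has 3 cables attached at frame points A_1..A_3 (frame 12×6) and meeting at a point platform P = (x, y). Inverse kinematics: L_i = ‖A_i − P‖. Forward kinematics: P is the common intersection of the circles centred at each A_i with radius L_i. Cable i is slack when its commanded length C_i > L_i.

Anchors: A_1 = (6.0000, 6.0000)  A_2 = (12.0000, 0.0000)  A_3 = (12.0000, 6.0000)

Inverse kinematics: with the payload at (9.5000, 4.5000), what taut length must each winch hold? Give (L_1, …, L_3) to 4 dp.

cable 1: Δx=-3.5000, Δy=1.5000; L_1 = √(Δx²+Δy²) = 3.8079
cable 2: Δx=2.5000, Δy=-4.5000; L_2 = √(Δx²+Δy²) = 5.1478
cable 3: Δx=2.5000, Δy=1.5000; L_3 = √(Δx²+Δy²) = 2.9155

(3.8079, 5.1478, 2.9155)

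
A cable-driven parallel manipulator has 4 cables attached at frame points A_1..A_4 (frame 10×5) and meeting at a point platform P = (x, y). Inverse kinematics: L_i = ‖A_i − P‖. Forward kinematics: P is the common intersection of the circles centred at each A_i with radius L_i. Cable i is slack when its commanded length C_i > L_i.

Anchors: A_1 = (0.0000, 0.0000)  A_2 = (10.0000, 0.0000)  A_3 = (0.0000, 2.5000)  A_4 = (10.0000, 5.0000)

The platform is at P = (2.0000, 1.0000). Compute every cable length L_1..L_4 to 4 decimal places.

(2.2361, 8.0623, 2.5000, 8.9443)

L_1: Δ = A_1−P = (-2.0000, -1.0000) → ‖Δ‖ = √5.0000 = 2.2361
L_2: Δ = A_2−P = (8.0000, -1.0000) → ‖Δ‖ = √65.0000 = 8.0623
L_3: Δ = A_3−P = (-2.0000, 1.5000) → ‖Δ‖ = √6.2500 = 2.5000
L_4: Δ = A_4−P = (8.0000, 4.0000) → ‖Δ‖ = √80.0000 = 8.9443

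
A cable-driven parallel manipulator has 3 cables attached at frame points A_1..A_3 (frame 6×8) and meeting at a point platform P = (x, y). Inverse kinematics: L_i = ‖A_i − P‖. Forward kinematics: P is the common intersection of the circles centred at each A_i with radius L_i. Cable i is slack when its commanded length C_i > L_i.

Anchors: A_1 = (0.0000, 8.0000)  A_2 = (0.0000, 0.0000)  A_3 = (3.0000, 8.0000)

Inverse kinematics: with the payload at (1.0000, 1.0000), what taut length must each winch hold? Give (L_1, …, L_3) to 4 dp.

(7.0711, 1.4142, 7.2801)

L_1: Δ = A_1−P = (-1.0000, 7.0000) → ‖Δ‖ = √50.0000 = 7.0711
L_2: Δ = A_2−P = (-1.0000, -1.0000) → ‖Δ‖ = √2.0000 = 1.4142
L_3: Δ = A_3−P = (2.0000, 7.0000) → ‖Δ‖ = √53.0000 = 7.2801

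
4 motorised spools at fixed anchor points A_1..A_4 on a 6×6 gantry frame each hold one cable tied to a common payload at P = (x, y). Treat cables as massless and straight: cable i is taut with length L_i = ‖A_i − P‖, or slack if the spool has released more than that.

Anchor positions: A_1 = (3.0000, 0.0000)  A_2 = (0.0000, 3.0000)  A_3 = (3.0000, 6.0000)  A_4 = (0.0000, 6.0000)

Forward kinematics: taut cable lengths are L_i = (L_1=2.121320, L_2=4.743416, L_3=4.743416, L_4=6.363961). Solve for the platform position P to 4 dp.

each cable: (A_i−P)·(A_i−P) = L_i²; let q_i = ‖A_i‖²−L_i²
q_1 = 9.0000+0.0000−4.5000 = 4.5000
row 1: 6.0000x − 6.0000y = 18.0000  (q_2=-13.5000)
row 2: 0.0000x − 12.0000y = -18.0000  (q_3=22.5000)
row 3: 6.0000x − 12.0000y = 9.0000  (q_4=-4.5000)
Cramer on rows 1–2 → x = 4.5000, y = 1.5000
check cable 4: ‖A_4−P‖² = 40.5000 ≈ L_4² = 40.5000 ✓

(4.5000, 1.5000)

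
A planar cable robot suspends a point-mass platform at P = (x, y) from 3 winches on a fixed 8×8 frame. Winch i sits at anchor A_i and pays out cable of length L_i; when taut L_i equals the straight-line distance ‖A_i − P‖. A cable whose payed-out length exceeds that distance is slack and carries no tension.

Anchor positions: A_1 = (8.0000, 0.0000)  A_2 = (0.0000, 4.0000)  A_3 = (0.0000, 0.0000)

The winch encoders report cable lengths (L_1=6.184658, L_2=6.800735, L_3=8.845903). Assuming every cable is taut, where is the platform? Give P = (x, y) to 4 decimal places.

each cable: (A_i−P)·(A_i−P) = L_i²; let q_i = ‖A_i‖²−L_i²
q_1 = 64.0000+0.0000−38.2500 = 25.7500
row 1: 16.0000x − 8.0000y = 56.0000  (q_2=-30.2500)
row 2: 16.0000x + 0.0000y = 104.0000  (q_3=-78.2500)
Cramer on rows 1–2 → x = 6.5000, y = 6.0000

(6.5000, 6.0000)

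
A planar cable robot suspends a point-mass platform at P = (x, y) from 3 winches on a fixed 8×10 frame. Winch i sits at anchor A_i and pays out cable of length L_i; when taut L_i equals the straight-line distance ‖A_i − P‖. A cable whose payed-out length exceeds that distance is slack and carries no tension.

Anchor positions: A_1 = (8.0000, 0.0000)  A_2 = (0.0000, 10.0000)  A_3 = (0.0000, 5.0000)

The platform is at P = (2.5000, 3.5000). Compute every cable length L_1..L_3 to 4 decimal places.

cable 1: Δx=5.5000, Δy=-3.5000; L_1 = √(Δx²+Δy²) = 6.5192
cable 2: Δx=-2.5000, Δy=6.5000; L_2 = √(Δx²+Δy²) = 6.9642
cable 3: Δx=-2.5000, Δy=1.5000; L_3 = √(Δx²+Δy²) = 2.9155

(6.5192, 6.9642, 2.9155)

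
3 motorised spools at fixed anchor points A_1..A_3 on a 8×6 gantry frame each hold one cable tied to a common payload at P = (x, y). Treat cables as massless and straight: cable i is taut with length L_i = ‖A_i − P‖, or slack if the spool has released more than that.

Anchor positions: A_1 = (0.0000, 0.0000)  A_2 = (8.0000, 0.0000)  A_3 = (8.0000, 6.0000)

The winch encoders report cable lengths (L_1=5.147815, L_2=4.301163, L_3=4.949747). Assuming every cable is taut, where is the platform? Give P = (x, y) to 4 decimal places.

each cable: (A_i−P)·(A_i−P) = L_i²; let c_i = ‖A_i‖²−L_i²
c_1 = 0.0000+0.0000−26.5000 = -26.5000
row 1: -16.0000x + 0.0000y = -72.0000  (c_2=45.5000)
row 2: -16.0000x − 12.0000y = -102.0000  (c_3=75.5000)
Cramer on rows 1–2 → x = 4.5000, y = 2.5000

(4.5000, 2.5000)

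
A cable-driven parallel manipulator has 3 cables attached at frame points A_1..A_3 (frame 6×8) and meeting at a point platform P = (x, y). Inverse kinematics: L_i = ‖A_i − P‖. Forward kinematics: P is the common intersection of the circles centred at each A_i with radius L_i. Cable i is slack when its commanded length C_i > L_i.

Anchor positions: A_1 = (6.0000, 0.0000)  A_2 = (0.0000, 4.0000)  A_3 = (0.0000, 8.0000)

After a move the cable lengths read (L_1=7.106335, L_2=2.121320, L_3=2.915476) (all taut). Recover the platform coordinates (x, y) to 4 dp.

(1.5000, 5.5000)

each cable: (A_i−P)·(A_i−P) = L_i²; let k_i = ‖A_i‖²−L_i²
k_1 = 36.0000+0.0000−50.5000 = -14.5000
row 1: 12.0000x − 8.0000y = -26.0000  (k_2=11.5000)
row 2: 12.0000x − 16.0000y = -70.0000  (k_3=55.5000)
Cramer on rows 1–2 → x = 1.5000, y = 5.5000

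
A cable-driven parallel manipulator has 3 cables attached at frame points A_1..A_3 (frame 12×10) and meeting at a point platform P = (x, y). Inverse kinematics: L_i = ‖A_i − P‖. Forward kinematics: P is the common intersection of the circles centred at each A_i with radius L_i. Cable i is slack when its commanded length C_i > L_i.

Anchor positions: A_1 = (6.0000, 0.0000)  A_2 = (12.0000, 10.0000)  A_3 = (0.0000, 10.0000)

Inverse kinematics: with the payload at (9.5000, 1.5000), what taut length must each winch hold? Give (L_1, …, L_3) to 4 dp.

(3.8079, 8.8600, 12.7475)

L_1: Δ = A_1−P = (-3.5000, -1.5000) → ‖Δ‖ = √14.5000 = 3.8079
L_2: Δ = A_2−P = (2.5000, 8.5000) → ‖Δ‖ = √78.5000 = 8.8600
L_3: Δ = A_3−P = (-9.5000, 8.5000) → ‖Δ‖ = √162.5000 = 12.7475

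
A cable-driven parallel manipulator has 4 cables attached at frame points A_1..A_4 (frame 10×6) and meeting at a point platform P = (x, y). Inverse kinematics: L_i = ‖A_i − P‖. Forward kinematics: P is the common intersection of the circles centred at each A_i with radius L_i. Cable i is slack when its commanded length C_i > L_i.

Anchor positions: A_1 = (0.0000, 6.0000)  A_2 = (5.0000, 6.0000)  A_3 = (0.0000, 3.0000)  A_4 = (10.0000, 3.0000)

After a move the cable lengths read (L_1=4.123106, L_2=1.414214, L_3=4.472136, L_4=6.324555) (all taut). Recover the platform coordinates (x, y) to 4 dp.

(4.0000, 5.0000)

expand ‖A_i−P‖²=L_i² and subtract eq 1 (k_i ≔ ‖A_i‖²−L_i²)
k_1 = 0.0000+36.0000−17.0000 = 19.0000
eq1−eq2 → [-10.0000  0.0000]·P = -40.0000
eq1−eq3 → [0.0000  6.0000]·P = 30.0000
eq1−eq4 → [-20.0000  6.0000]·P = -50.0000
2×2 solve → P = (4.0000, 5.0000)
check cable 4: ‖A_4−P‖² = 40.0000 ≈ L_4² = 40.0000 ✓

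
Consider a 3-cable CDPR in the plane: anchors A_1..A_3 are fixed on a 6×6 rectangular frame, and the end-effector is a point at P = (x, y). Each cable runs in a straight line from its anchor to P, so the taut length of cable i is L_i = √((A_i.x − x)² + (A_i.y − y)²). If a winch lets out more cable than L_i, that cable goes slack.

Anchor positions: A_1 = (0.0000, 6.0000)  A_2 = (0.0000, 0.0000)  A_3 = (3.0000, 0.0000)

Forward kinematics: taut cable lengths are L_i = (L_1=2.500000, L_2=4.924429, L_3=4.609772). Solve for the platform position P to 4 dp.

(2.0000, 4.5000)

expand ‖A_i−P‖²=L_i² and subtract eq 1 (c_i ≔ ‖A_i‖²−L_i²)
c_1 = 0.0000+36.0000−6.2500 = 29.7500
eq1−eq2 → [0.0000  12.0000]·P = 54.0000
eq1−eq3 → [-6.0000  12.0000]·P = 42.0000
2×2 solve → P = (2.0000, 4.5000)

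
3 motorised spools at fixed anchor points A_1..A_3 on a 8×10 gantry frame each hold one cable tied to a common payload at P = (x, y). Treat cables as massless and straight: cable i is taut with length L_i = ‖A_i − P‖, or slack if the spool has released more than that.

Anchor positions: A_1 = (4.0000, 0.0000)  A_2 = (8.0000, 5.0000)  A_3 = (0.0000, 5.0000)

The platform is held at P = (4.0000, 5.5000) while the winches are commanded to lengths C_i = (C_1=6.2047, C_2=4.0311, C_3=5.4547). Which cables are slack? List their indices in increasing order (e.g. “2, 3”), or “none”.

cable 1: L_1 = ‖A_1−P‖ = 5.5000;  C_1 = 6.2047 → slack
cable 2: L_2 = ‖A_2−P‖ = 4.0311;  C_2 = 4.0311 → taut
cable 3: L_3 = ‖A_3−P‖ = 4.0311;  C_3 = 5.4547 → slack

1, 3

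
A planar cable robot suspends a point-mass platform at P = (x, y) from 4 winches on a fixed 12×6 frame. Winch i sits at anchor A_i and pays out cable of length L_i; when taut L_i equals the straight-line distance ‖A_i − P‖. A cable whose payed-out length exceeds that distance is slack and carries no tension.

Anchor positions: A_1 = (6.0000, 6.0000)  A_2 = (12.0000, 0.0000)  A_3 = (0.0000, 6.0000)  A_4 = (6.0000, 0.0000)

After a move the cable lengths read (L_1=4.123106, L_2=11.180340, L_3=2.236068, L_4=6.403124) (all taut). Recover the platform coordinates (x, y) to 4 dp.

(2.0000, 5.0000)

circle eqns → linear via eq_j − eq_1; set q_j = A_j·A_j − L_j²
q_1 = 36.0000+36.0000−17.0000 = 55.0000
-12.0000·x + 12.0000·y = q_1−q_2 = 36.0000
12.0000·x + 0.0000·y = q_1−q_3 = 24.0000
0.0000·x + 12.0000·y = q_1−q_4 = 60.0000
solve first two rows → x=2.0000, y=5.0000
check cable 4: ‖A_4−P‖² = 41.0000 ≈ L_4² = 41.0000 ✓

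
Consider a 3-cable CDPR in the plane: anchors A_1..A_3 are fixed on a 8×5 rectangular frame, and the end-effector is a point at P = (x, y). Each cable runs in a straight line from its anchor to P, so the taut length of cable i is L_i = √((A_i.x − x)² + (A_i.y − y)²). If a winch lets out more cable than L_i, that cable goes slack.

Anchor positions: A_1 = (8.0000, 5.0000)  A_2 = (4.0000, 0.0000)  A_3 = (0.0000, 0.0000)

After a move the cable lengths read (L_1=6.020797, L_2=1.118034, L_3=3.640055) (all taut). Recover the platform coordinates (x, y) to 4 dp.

(3.5000, 1.0000)

circle eqns → linear via eq_j − eq_1; set q_j = A_j·A_j − L_j²
q_1 = 64.0000+25.0000−36.2500 = 52.7500
8.0000·x + 10.0000·y = q_1−q_2 = 38.0000
16.0000·x + 10.0000·y = q_1−q_3 = 66.0000
solve first two rows → x=3.5000, y=1.0000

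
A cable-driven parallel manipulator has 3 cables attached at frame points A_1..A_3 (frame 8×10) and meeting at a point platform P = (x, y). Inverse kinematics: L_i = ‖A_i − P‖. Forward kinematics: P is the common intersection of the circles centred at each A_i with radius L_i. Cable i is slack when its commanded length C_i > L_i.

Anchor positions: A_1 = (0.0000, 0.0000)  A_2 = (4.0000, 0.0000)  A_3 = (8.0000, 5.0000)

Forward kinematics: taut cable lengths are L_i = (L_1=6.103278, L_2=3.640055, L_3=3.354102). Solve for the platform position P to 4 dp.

circle eqns → linear via eq_j − eq_1; set c_j = A_j·A_j − L_j²
c_1 = 0.0000+0.0000−37.2500 = -37.2500
-8.0000·x + 0.0000·y = c_1−c_2 = -40.0000
-16.0000·x − 10.0000·y = c_1−c_3 = -115.0000
solve first two rows → x=5.0000, y=3.5000

(5.0000, 3.5000)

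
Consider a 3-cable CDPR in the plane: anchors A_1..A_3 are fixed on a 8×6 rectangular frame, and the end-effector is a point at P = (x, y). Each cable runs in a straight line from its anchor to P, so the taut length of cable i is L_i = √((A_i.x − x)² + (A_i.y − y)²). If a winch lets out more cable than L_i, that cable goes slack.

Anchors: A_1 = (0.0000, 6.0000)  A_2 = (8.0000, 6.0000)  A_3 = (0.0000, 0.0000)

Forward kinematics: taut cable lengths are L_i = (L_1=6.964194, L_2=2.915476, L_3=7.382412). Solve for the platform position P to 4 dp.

(6.5000, 3.5000)

circle eqns → linear via eq_j − eq_1; set c_j = A_j·A_j − L_j²
c_1 = 0.0000+36.0000−48.5000 = -12.5000
-16.0000·x + 0.0000·y = c_1−c_2 = -104.0000
0.0000·x + 12.0000·y = c_1−c_3 = 42.0000
solve first two rows → x=6.5000, y=3.5000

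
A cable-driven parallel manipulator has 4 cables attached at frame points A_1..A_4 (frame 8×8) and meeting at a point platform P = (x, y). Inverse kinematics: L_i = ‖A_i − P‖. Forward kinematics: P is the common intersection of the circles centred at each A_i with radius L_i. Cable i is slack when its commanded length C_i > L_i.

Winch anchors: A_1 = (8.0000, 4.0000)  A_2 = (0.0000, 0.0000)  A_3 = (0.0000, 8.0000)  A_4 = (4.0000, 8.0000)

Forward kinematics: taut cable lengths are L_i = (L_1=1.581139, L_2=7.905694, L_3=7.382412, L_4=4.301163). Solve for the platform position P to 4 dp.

expand ‖A_i−P‖²=L_i² and subtract eq 1 (q_i ≔ ‖A_i‖²−L_i²)
q_1 = 64.0000+16.0000−2.5000 = 77.5000
eq1−eq2 → [16.0000  8.0000]·P = 140.0000
eq1−eq3 → [16.0000  -8.0000]·P = 68.0000
eq1−eq4 → [8.0000  -8.0000]·P = 16.0000
2×2 solve → P = (6.5000, 4.5000)
check cable 4: ‖A_4−P‖² = 18.5000 ≈ L_4² = 18.5000 ✓

(6.5000, 4.5000)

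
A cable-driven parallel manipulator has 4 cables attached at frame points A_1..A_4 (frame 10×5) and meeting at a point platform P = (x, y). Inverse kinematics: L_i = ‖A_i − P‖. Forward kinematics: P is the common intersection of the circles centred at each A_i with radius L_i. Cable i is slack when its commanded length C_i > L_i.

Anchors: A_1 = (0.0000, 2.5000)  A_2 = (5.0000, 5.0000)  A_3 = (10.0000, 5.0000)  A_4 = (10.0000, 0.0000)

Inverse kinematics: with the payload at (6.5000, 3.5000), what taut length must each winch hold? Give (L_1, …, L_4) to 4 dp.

(6.5765, 2.1213, 3.8079, 4.9497)

L_1 = √((0.0000−6.5000)² + (2.5000−3.5000)²) = 6.5765
L_2 = √((5.0000−6.5000)² + (5.0000−3.5000)²) = 2.1213
L_3 = √((10.0000−6.5000)² + (5.0000−3.5000)²) = 3.8079
L_4 = √((10.0000−6.5000)² + (0.0000−3.5000)²) = 4.9497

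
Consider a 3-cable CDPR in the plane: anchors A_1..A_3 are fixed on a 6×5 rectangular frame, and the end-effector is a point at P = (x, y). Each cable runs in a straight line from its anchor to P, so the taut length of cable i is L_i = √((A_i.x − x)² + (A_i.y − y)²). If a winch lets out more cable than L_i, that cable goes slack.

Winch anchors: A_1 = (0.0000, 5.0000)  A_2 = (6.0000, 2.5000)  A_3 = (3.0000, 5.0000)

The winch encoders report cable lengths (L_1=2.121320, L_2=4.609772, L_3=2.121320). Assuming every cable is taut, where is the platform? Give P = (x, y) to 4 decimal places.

circle eqns → linear via eq_j − eq_1; set c_j = A_j·A_j − L_j²
c_1 = 0.0000+25.0000−4.5000 = 20.5000
-12.0000·x + 5.0000·y = c_1−c_2 = -0.5000
-6.0000·x + 0.0000·y = c_1−c_3 = -9.0000
solve first two rows → x=1.5000, y=3.5000

(1.5000, 3.5000)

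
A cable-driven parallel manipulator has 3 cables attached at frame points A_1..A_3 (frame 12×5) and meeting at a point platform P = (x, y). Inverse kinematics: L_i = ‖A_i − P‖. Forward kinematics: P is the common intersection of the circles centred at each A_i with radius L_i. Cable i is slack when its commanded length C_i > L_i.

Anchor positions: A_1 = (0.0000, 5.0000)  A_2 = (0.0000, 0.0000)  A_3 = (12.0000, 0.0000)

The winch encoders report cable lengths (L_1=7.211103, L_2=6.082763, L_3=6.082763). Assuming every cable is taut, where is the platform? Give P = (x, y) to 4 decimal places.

each cable: (A_i−P)·(A_i−P) = L_i²; let q_i = ‖A_i‖²−L_i²
q_1 = 0.0000+25.0000−52.0000 = -27.0000
row 1: 0.0000x + 10.0000y = 10.0000  (q_2=-37.0000)
row 2: -24.0000x + 10.0000y = -134.0000  (q_3=107.0000)
Cramer on rows 1–2 → x = 6.0000, y = 1.0000

(6.0000, 1.0000)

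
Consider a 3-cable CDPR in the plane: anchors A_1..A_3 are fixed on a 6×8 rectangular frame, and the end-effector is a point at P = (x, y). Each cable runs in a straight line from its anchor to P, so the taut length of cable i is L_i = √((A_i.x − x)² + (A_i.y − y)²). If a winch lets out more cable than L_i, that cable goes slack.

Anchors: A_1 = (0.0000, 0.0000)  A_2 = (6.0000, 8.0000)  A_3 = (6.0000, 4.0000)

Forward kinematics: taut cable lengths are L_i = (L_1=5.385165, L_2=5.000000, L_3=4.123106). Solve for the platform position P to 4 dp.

expand ‖A_i−P‖²=L_i² and subtract eq 1 (q_i ≔ ‖A_i‖²−L_i²)
q_1 = 0.0000+0.0000−29.0000 = -29.0000
eq1−eq2 → [-12.0000  -16.0000]·P = -104.0000
eq1−eq3 → [-12.0000  -8.0000]·P = -64.0000
2×2 solve → P = (2.0000, 5.0000)

(2.0000, 5.0000)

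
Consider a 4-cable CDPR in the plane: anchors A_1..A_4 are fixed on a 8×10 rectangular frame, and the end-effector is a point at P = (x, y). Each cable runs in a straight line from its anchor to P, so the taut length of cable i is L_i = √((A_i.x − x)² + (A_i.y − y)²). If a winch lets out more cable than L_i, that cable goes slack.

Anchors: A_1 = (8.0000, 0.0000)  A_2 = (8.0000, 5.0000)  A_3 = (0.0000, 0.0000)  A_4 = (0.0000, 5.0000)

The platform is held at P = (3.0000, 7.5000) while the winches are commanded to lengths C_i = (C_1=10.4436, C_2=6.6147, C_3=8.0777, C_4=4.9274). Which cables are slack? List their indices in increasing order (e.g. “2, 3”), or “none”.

1, 2, 4

cable 1: √((5.0000)²+(-7.5000)²)=9.0139, C_1=10.4436: slack
cable 2: √((5.0000)²+(-2.5000)²)=5.5902, C_2=6.6147: slack
cable 3: √((-3.0000)²+(-7.5000)²)=8.0777, C_3=8.0777: taut
cable 4: √((-3.0000)²+(-2.5000)²)=3.9051, C_4=4.9274: slack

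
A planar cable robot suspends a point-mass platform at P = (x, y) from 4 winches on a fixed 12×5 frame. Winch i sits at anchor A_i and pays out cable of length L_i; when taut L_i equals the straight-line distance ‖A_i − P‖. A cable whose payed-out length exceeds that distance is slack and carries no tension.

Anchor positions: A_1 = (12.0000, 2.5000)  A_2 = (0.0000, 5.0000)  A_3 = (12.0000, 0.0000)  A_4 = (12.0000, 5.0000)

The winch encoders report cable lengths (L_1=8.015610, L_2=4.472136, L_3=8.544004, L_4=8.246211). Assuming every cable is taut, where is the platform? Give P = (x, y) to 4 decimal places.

(4.0000, 3.0000)

expand ‖A_i−P‖²=L_i² and subtract eq 1 (c_i ≔ ‖A_i‖²−L_i²)
c_1 = 144.0000+6.2500−64.2500 = 86.0000
eq1−eq2 → [24.0000  -5.0000]·P = 81.0000
eq1−eq3 → [0.0000  5.0000]·P = 15.0000
eq1−eq4 → [0.0000  -5.0000]·P = -15.0000
2×2 solve → P = (4.0000, 3.0000)
check cable 4: ‖A_4−P‖² = 68.0000 ≈ L_4² = 68.0000 ✓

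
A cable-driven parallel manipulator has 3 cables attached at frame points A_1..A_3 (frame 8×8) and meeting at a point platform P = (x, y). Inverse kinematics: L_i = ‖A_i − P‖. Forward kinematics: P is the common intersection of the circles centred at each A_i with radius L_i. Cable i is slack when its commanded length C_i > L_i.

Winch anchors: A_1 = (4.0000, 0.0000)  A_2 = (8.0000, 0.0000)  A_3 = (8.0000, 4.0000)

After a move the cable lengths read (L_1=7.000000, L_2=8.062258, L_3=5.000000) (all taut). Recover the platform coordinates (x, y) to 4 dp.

(4.0000, 7.0000)

expand ‖A_i−P‖²=L_i² and subtract eq 1 (k_i ≔ ‖A_i‖²−L_i²)
k_1 = 16.0000+0.0000−49.0000 = -33.0000
eq1−eq2 → [-8.0000  0.0000]·P = -32.0000
eq1−eq3 → [-8.0000  -8.0000]·P = -88.0000
2×2 solve → P = (4.0000, 7.0000)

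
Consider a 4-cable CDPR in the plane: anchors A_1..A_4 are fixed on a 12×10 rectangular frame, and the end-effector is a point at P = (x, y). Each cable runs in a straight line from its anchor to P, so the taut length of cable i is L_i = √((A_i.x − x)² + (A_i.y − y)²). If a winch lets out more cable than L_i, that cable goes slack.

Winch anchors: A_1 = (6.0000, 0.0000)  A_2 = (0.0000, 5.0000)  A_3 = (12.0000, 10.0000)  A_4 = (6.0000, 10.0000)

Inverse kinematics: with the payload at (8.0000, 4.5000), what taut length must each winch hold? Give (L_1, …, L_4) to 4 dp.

(4.9244, 8.0156, 6.8007, 5.8523)

L_1 = √((6.0000−8.0000)² + (0.0000−4.5000)²) = 4.9244
L_2 = √((0.0000−8.0000)² + (5.0000−4.5000)²) = 8.0156
L_3 = √((12.0000−8.0000)² + (10.0000−4.5000)²) = 6.8007
L_4 = √((6.0000−8.0000)² + (10.0000−4.5000)²) = 5.8523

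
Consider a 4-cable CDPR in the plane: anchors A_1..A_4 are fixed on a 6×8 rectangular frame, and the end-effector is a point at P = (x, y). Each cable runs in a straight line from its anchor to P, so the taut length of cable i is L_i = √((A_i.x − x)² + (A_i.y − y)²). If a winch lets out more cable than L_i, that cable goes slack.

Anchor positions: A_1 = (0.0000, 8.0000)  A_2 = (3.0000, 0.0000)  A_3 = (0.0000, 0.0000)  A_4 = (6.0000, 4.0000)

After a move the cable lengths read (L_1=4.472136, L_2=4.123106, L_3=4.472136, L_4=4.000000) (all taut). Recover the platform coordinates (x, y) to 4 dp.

(2.0000, 4.0000)

circle eqns → linear via eq_j − eq_1; set k_j = A_j·A_j − L_j²
k_1 = 0.0000+64.0000−20.0000 = 44.0000
-6.0000·x + 16.0000·y = k_1−k_2 = 52.0000
0.0000·x + 16.0000·y = k_1−k_3 = 64.0000
-12.0000·x + 8.0000·y = k_1−k_4 = 8.0000
solve first two rows → x=2.0000, y=4.0000
check cable 4: ‖A_4−P‖² = 16.0000 ≈ L_4² = 16.0000 ✓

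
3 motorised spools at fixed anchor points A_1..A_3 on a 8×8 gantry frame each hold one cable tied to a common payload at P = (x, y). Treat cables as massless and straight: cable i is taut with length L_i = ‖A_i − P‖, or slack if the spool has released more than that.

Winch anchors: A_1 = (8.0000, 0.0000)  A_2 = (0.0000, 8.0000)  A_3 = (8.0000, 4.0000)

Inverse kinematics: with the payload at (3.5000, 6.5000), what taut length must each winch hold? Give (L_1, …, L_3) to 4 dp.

L_1: Δ = A_1−P = (4.5000, -6.5000) → ‖Δ‖ = √62.5000 = 7.9057
L_2: Δ = A_2−P = (-3.5000, 1.5000) → ‖Δ‖ = √14.5000 = 3.8079
L_3: Δ = A_3−P = (4.5000, -2.5000) → ‖Δ‖ = √26.5000 = 5.1478

(7.9057, 3.8079, 5.1478)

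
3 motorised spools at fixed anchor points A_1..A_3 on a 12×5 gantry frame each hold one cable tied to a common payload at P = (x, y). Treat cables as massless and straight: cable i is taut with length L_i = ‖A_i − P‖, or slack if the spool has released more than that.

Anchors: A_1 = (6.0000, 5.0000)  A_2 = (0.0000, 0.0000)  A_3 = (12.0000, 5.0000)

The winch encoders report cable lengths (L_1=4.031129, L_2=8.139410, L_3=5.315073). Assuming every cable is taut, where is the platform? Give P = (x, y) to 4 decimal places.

(8.0000, 1.5000)

circle eqns → linear via eq_j − eq_1; set k_j = A_j·A_j − L_j²
k_1 = 36.0000+25.0000−16.2500 = 44.7500
12.0000·x + 10.0000·y = k_1−k_2 = 111.0000
-12.0000·x + 0.0000·y = k_1−k_3 = -96.0000
solve first two rows → x=8.0000, y=1.5000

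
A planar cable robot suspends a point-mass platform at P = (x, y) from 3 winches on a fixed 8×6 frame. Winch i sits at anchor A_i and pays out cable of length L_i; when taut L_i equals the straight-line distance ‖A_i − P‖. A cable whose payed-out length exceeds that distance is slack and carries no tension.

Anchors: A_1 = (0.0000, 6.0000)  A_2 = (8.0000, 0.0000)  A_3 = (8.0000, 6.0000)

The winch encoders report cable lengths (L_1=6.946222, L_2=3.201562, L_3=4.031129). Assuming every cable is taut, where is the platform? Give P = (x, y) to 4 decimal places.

expand ‖A_i−P‖²=L_i² and subtract eq 1 (c_i ≔ ‖A_i‖²−L_i²)
c_1 = 0.0000+36.0000−48.2500 = -12.2500
eq1−eq2 → [-16.0000  12.0000]·P = -66.0000
eq1−eq3 → [-16.0000  0.0000]·P = -96.0000
2×2 solve → P = (6.0000, 2.5000)

(6.0000, 2.5000)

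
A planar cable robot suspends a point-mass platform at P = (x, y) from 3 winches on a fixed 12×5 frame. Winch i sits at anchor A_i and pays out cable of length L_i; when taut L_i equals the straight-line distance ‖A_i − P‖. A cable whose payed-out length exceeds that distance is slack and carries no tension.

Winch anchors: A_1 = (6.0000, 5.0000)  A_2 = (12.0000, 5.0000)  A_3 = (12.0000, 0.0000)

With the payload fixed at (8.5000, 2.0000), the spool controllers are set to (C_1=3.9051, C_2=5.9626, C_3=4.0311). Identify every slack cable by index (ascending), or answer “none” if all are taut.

2

i=1: geometric 3.9051 vs commanded 3.9051 ⇒ taut
i=2: geometric 4.6098 vs commanded 5.9626 ⇒ slack
i=3: geometric 4.0311 vs commanded 4.0311 ⇒ taut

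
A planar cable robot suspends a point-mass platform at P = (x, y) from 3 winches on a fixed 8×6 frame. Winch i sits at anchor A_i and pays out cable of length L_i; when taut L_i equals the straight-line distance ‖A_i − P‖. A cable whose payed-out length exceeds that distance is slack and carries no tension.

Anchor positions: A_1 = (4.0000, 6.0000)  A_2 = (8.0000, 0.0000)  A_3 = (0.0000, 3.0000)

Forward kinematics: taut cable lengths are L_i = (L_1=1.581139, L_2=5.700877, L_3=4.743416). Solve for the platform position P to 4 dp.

each cable: (A_i−P)·(A_i−P) = L_i²; let c_i = ‖A_i‖²−L_i²
c_1 = 16.0000+36.0000−2.5000 = 49.5000
row 1: -8.0000x + 12.0000y = 18.0000  (c_2=31.5000)
row 2: 8.0000x + 6.0000y = 63.0000  (c_3=-13.5000)
Cramer on rows 1–2 → x = 4.5000, y = 4.5000

(4.5000, 4.5000)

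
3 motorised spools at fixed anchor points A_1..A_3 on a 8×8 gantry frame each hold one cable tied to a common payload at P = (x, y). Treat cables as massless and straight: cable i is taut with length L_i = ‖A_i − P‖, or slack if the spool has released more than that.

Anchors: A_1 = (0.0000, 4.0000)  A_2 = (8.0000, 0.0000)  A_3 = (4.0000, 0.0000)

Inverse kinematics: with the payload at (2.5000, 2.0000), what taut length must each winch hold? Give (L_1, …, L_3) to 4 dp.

(3.2016, 5.8523, 2.5000)

L_1: Δ = A_1−P = (-2.5000, 2.0000) → ‖Δ‖ = √10.2500 = 3.2016
L_2: Δ = A_2−P = (5.5000, -2.0000) → ‖Δ‖ = √34.2500 = 5.8523
L_3: Δ = A_3−P = (1.5000, -2.0000) → ‖Δ‖ = √6.2500 = 2.5000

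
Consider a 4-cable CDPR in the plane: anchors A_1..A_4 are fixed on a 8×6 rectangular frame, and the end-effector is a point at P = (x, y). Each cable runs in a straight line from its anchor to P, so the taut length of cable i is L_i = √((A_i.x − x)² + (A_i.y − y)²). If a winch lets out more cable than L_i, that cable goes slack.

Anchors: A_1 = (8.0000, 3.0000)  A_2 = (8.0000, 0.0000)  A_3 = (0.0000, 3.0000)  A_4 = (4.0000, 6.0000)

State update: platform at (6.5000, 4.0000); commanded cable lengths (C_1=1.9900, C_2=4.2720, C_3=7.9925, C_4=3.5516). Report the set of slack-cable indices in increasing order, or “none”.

cable 1: √((1.5000)²+(-1.0000)²)=1.8028, C_1=1.9900: slack
cable 2: √((1.5000)²+(-4.0000)²)=4.2720, C_2=4.2720: taut
cable 3: √((-6.5000)²+(-1.0000)²)=6.5765, C_3=7.9925: slack
cable 4: √((-2.5000)²+(2.0000)²)=3.2016, C_4=3.5516: slack

1, 3, 4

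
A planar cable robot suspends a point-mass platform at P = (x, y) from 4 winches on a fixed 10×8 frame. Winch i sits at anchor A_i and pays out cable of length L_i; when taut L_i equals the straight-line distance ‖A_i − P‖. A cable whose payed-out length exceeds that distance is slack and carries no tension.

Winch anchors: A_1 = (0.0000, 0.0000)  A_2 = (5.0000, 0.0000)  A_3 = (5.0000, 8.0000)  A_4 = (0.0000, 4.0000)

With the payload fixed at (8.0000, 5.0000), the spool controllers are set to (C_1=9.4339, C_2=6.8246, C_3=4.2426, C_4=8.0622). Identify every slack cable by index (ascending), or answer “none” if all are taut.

i=1: geometric 9.4340 vs commanded 9.4339 ⇒ taut
i=2: geometric 5.8310 vs commanded 6.8246 ⇒ slack
i=3: geometric 4.2426 vs commanded 4.2426 ⇒ taut
i=4: geometric 8.0623 vs commanded 8.0622 ⇒ taut

2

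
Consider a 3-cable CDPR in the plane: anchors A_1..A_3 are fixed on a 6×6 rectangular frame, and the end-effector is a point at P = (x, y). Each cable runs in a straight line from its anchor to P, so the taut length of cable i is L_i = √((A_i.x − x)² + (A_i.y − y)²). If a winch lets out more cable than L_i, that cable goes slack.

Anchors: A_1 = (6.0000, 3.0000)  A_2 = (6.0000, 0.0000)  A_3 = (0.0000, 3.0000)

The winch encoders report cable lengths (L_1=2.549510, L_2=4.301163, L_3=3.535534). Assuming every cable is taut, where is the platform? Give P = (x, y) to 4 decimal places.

each cable: (A_i−P)·(A_i−P) = L_i²; let c_i = ‖A_i‖²−L_i²
c_1 = 36.0000+9.0000−6.5000 = 38.5000
row 1: 0.0000x + 6.0000y = 21.0000  (c_2=17.5000)
row 2: 12.0000x + 0.0000y = 42.0000  (c_3=-3.5000)
Cramer on rows 1–2 → x = 3.5000, y = 3.5000

(3.5000, 3.5000)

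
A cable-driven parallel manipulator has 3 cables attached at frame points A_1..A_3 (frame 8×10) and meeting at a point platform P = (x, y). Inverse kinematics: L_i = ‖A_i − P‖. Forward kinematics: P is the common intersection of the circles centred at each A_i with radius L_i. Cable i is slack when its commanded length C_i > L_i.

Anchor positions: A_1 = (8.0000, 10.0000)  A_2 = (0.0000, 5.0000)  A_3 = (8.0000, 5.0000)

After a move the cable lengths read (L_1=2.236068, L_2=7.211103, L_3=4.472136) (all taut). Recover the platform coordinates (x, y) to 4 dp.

expand ‖A_i−P‖²=L_i² and subtract eq 1 (k_i ≔ ‖A_i‖²−L_i²)
k_1 = 64.0000+100.0000−5.0000 = 159.0000
eq1−eq2 → [16.0000  10.0000]·P = 186.0000
eq1−eq3 → [0.0000  10.0000]·P = 90.0000
2×2 solve → P = (6.0000, 9.0000)

(6.0000, 9.0000)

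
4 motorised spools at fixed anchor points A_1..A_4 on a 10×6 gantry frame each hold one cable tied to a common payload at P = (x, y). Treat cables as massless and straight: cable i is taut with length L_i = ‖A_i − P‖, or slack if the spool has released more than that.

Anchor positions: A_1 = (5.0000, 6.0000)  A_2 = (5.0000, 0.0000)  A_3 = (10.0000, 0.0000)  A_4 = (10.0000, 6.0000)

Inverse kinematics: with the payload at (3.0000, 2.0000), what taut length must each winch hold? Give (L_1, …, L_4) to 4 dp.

(4.4721, 2.8284, 7.2801, 8.0623)

L_1: Δ = A_1−P = (2.0000, 4.0000) → ‖Δ‖ = √20.0000 = 4.4721
L_2: Δ = A_2−P = (2.0000, -2.0000) → ‖Δ‖ = √8.0000 = 2.8284
L_3: Δ = A_3−P = (7.0000, -2.0000) → ‖Δ‖ = √53.0000 = 7.2801
L_4: Δ = A_4−P = (7.0000, 4.0000) → ‖Δ‖ = √65.0000 = 8.0623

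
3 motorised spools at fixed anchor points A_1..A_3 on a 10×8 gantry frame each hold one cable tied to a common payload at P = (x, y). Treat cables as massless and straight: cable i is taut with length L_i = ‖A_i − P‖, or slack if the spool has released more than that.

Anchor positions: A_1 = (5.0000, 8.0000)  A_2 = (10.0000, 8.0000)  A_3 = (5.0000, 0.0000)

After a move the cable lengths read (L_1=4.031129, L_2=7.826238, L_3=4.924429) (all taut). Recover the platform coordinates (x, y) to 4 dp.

(3.0000, 4.5000)

expand ‖A_i−P‖²=L_i² and subtract eq 1 (c_i ≔ ‖A_i‖²−L_i²)
c_1 = 25.0000+64.0000−16.2500 = 72.7500
eq1−eq2 → [-10.0000  0.0000]·P = -30.0000
eq1−eq3 → [0.0000  16.0000]·P = 72.0000
2×2 solve → P = (3.0000, 4.5000)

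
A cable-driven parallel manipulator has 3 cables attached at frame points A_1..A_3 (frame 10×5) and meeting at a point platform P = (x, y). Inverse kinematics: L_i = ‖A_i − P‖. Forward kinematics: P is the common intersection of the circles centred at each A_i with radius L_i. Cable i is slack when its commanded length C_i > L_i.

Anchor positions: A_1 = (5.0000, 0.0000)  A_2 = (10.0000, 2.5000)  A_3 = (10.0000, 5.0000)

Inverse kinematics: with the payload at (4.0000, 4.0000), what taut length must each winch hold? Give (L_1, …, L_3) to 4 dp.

L_1 = √((5.0000−4.0000)² + (0.0000−4.0000)²) = 4.1231
L_2 = √((10.0000−4.0000)² + (2.5000−4.0000)²) = 6.1847
L_3 = √((10.0000−4.0000)² + (5.0000−4.0000)²) = 6.0828

(4.1231, 6.1847, 6.0828)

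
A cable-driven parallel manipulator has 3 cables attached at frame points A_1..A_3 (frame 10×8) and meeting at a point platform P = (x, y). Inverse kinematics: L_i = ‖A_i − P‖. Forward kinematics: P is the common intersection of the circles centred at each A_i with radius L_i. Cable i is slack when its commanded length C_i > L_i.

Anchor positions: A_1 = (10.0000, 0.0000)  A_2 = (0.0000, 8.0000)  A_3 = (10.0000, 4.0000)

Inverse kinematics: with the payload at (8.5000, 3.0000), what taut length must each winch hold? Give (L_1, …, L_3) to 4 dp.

L_1: Δ = A_1−P = (1.5000, -3.0000) → ‖Δ‖ = √11.2500 = 3.3541
L_2: Δ = A_2−P = (-8.5000, 5.0000) → ‖Δ‖ = √97.2500 = 9.8615
L_3: Δ = A_3−P = (1.5000, 1.0000) → ‖Δ‖ = √3.2500 = 1.8028

(3.3541, 9.8615, 1.8028)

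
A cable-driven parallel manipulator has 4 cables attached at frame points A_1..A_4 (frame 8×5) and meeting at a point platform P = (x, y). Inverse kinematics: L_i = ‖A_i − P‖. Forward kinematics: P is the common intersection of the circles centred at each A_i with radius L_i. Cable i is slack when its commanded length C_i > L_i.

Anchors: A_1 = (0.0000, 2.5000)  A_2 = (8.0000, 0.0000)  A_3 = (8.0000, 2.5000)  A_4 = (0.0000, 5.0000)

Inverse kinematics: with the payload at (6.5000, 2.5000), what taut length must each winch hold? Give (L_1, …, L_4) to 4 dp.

L_1 = √((0.0000−6.5000)² + (2.5000−2.5000)²) = 6.5000
L_2 = √((8.0000−6.5000)² + (0.0000−2.5000)²) = 2.9155
L_3 = √((8.0000−6.5000)² + (2.5000−2.5000)²) = 1.5000
L_4 = √((0.0000−6.5000)² + (5.0000−2.5000)²) = 6.9642

(6.5000, 2.9155, 1.5000, 6.9642)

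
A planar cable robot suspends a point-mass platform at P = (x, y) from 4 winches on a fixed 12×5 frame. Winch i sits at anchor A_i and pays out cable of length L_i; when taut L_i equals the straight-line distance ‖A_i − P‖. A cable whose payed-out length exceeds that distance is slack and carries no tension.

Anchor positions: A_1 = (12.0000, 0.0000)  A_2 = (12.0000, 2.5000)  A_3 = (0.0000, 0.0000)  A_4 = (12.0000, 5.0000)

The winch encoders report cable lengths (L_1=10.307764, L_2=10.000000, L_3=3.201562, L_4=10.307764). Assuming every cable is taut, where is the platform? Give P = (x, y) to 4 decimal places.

each cable: (A_i−P)·(A_i−P) = L_i²; let k_i = ‖A_i‖²−L_i²
k_1 = 144.0000+0.0000−106.2500 = 37.7500
row 1: 0.0000x − 5.0000y = -12.5000  (k_2=50.2500)
row 2: 24.0000x + 0.0000y = 48.0000  (k_3=-10.2500)
row 3: 0.0000x − 10.0000y = -25.0000  (k_4=62.7500)
Cramer on rows 1–2 → x = 2.0000, y = 2.5000
check cable 4: ‖A_4−P‖² = 106.2500 ≈ L_4² = 106.2500 ✓

(2.0000, 2.5000)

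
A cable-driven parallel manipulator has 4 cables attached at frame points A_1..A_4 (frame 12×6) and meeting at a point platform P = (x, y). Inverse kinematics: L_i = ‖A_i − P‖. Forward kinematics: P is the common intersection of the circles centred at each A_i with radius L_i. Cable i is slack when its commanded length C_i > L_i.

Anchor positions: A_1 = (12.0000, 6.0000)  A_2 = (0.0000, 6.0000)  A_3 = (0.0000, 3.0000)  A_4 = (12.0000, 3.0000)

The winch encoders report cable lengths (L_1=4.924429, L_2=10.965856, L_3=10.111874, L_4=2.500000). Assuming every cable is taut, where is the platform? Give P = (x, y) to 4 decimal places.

(10.0000, 1.5000)

circle eqns → linear via eq_j − eq_1; set k_j = A_j·A_j − L_j²
k_1 = 144.0000+36.0000−24.2500 = 155.7500
24.0000·x + 0.0000·y = k_1−k_2 = 240.0000
24.0000·x + 6.0000·y = k_1−k_3 = 249.0000
0.0000·x + 6.0000·y = k_1−k_4 = 9.0000
solve first two rows → x=10.0000, y=1.5000
check cable 4: ‖A_4−P‖² = 6.2500 ≈ L_4² = 6.2500 ✓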